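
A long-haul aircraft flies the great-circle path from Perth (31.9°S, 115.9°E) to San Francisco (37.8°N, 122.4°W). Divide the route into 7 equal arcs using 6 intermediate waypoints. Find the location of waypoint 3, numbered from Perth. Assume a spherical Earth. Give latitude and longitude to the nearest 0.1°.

The haversine formula gives a central angle δ ≈ 2.314 rad (132.6°) between the endpoints.
Interpolate at f = 3/7 with slerp weights a = sin((1−f)δ)/sin δ ≈ 1.316, b = sin(fδ)/sin δ ≈ 1.136.
p = a·p₁ + b·p₂ ≈ (-0.969, 0.247, 0.001); φ = arcsin(p_z) ≈ 0.06°, λ = atan2(p_y, p_x) ≈ 165.70°.

≈ (0.1°N, 165.7°E)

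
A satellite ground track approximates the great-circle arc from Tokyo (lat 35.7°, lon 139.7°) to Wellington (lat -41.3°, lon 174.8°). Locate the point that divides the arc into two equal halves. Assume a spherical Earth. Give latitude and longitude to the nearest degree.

≈ lat -3°, lon 157°

The haversine formula gives a central angle δ ≈ 1.457 rad (83.5°) between the endpoints.
Interpolate at f = 1/2 with slerp weights a = sin((1−f)δ)/sin δ ≈ 0.670, b = sin(fδ)/sin δ ≈ 0.670.
p = a·p₁ + b·p₂ ≈ (-0.916, 0.398, -0.051); φ = arcsin(p_z) ≈ -2.94°, λ = atan2(p_y, p_x) ≈ 156.55°.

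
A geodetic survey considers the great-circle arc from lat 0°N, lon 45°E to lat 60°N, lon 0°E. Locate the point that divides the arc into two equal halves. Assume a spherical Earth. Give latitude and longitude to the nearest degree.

≈ lat 32°N, lon 30°E

From cos δ = sin φ₁ sin φ₂ + cos φ₁ cos φ₂ cos Δλ, the central angle is δ ≈ 1.209 rad (69.3°).
Interpolate at f = 1/2 with slerp weights a = sin((1−f)δ)/sin δ ≈ 0.608, b = sin(fδ)/sin δ ≈ 0.608.
p = a·p₁ + b·p₂ ≈ (0.734, 0.430, 0.526); φ = arcsin(p_z) ≈ 31.76°, λ = atan2(p_y, p_x) ≈ 30.36°.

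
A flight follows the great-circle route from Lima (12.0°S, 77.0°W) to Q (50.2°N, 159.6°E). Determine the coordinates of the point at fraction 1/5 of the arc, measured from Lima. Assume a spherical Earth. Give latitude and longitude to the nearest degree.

≈ (7°N, 92°W)

Write both endpoints as unit vectors p₁, p₂ with components (cos φ cos λ, cos φ sin λ, sin φ).
The central angle between the endpoints is δ = arccos(p₁·p₂) ≈ 2.099 rad (120.3°).
Interpolate at f = 1/5 with slerp weights a = sin((1−f)δ)/sin δ ≈ 1.151, b = sin(fδ)/sin δ ≈ 0.472.
p = a·p₁ + b·p₂ ≈ (-0.030, -0.992, 0.123); φ = arcsin(p_z) ≈ 7.09°, λ = atan2(p_y, p_x) ≈ -91.73°.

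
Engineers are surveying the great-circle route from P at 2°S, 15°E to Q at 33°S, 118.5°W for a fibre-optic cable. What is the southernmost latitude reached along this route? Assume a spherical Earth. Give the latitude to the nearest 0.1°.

The great circle lies in the plane with unit normal n̂ = (p₁ × p₂)/|p₁ × p₂|.
Here n̂_z ≈ -0.733; the vertex latitude is φ_max = arccos|n̂_z| ≈ 42.9°.

≈ 42.9°S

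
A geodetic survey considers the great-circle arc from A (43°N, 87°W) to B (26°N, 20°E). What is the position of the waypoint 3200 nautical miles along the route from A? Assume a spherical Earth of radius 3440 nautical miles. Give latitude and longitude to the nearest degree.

Convert each endpoint to a unit vector on the sphere (x = cos φ cos λ, y = cos φ sin λ, z = sin φ).
The central angle between the endpoints is δ = arccos(p₁·p₂) ≈ 1.464 rad (83.9°). The total great-circle distance is δ·R ≈ 1.464 × 3440 ≈ 5036 nmi, so the target fraction is f = 3200/5036 ≈ 0.635.
Interpolate at f ≈ 0.635 with slerp weights a = sin((1−f)δ)/sin δ ≈ 0.512, b = sin(fδ)/sin δ ≈ 0.806.
p = a·p₁ + b·p₂ ≈ (0.701, -0.126, 0.702); φ = arcsin(p_z) ≈ 44.62°, λ = atan2(p_y, p_x) ≈ -10.17°.

≈ (45°N, 10°W)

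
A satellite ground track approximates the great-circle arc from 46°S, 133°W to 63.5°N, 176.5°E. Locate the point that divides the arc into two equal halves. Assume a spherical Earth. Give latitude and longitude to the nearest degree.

≈ 10°N, 152°W

From cos δ = sin φ₁ sin φ₂ + cos φ₁ cos φ₂ cos Δλ, the central angle is δ ≈ 2.034 rad (116.5°).
Interpolate at f = 1/2 with slerp weights a = sin((1−f)δ)/sin δ ≈ 0.951, b = sin(fδ)/sin δ ≈ 0.951.
p = a·p₁ + b·p₂ ≈ (-0.874, -0.457, 0.167); φ = arcsin(p_z) ≈ 9.61°, λ = atan2(p_y, p_x) ≈ -152.39°.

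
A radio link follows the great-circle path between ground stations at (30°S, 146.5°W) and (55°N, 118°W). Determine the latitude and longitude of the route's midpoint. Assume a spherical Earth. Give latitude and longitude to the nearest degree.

The haversine formula gives a central angle δ ≈ 1.544 rad (88.5°) between the endpoints.
Interpolate at f = 1/2 with slerp weights a = sin((1−f)δ)/sin δ ≈ 0.698, b = sin(fδ)/sin δ ≈ 0.698.
p = a·p₁ + b·p₂ ≈ (-0.692, -0.687, 0.223); φ = arcsin(p_z) ≈ 12.87°, λ = atan2(p_y, p_x) ≈ -135.20°.

≈ (13°N, 135°W)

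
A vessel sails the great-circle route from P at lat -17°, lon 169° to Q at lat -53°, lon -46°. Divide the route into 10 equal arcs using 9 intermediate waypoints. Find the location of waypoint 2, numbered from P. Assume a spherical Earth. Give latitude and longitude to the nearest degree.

≈ lat -36°, lon 178°

Write both endpoints as unit vectors p₁, p₂ with components (cos φ cos λ, cos φ sin λ, sin φ).
The central angle between the endpoints is δ = arccos(p₁·p₂) ≈ 1.811 rad (103.8°).
Interpolate at f = 2/10 with slerp weights a = sin((1−f)δ)/sin δ ≈ 1.022, b = sin(fδ)/sin δ ≈ 0.365.
p = a·p₁ + b·p₂ ≈ (-0.807, 0.029, -0.590); φ = arcsin(p_z) ≈ -36.17°, λ = atan2(p_y, p_x) ≈ 177.97°.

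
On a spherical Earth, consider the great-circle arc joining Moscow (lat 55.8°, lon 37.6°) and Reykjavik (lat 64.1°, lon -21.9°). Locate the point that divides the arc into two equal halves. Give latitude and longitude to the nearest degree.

≈ lat 63°, lon 12°

From cos δ = sin φ₁ sin φ₂ + cos φ₁ cos φ₂ cos Δλ, the central angle is δ ≈ 0.518 rad (29.7°).
Interpolate at f = 1/2 with slerp weights a = sin((1−f)δ)/sin δ ≈ 0.517, b = sin(fδ)/sin δ ≈ 0.517.
p = a·p₁ + b·p₂ ≈ (0.440, 0.093, 0.893); φ = arcsin(p_z) ≈ 63.27°, λ = atan2(p_y, p_x) ≈ 11.95°.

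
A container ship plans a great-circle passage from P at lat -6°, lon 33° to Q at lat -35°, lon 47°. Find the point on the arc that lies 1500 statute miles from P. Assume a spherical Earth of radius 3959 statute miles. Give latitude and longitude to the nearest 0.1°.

≈ lat -26.0°, lon 41.9°

From cos δ = sin φ₁ sin φ₂ + cos φ₁ cos φ₂ cos Δλ, the central angle is δ ≈ 0.554 rad (31.7°). The total great-circle distance is δ·R ≈ 0.554 × 3959 ≈ 2193 mi, so the target fraction is f = 1500/2193 ≈ 0.684.
Interpolate at f ≈ 0.684 with slerp weights a = sin((1−f)δ)/sin δ ≈ 0.331, b = sin(fδ)/sin δ ≈ 0.703.
p = a·p₁ + b·p₂ ≈ (0.669, 0.601, -0.438); φ = arcsin(p_z) ≈ -25.97°, λ = atan2(p_y, p_x) ≈ 41.92°.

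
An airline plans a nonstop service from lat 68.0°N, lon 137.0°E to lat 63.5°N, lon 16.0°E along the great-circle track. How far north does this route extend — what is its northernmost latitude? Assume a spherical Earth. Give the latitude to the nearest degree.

≈ 78°N

The great circle lies in the plane with unit normal n̂ = (p₁ × p₂)/|p₁ × p₂|.
Here n̂_z ≈ -0.214; the vertex latitude is φ_max = arccos|n̂_z| ≈ 77.6°.
Check via Clairaut: cos φ_max = |cos φ₁| · sin C = cos(68.0°)·sin(34.9°) ≈ 0.214, again giving ≈ 77.6°.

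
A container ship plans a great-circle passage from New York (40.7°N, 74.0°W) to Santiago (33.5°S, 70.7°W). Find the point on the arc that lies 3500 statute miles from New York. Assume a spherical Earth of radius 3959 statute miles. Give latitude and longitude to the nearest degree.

From cos δ = sin φ₁ sin φ₂ + cos φ₁ cos φ₂ cos Δλ, the central angle is δ ≈ 1.296 rad (74.3°). The total great-circle distance is δ·R ≈ 1.296 × 3959 ≈ 5131 mi, so the target fraction is f = 3500/5131 ≈ 0.682.
Interpolate at f ≈ 0.682 with slerp weights a = sin((1−f)δ)/sin δ ≈ 0.416, b = sin(fδ)/sin δ ≈ 0.803.
p = a·p₁ + b·p₂ ≈ (0.308, -0.936, -0.172); φ = arcsin(p_z) ≈ -9.91°, λ = atan2(p_y, p_x) ≈ -71.76°.

≈ 10°S, 72°W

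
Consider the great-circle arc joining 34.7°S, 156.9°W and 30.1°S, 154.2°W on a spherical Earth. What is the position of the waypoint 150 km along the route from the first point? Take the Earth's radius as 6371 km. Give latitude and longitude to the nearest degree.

Convert each endpoint to a unit vector on the sphere (x = cos φ cos λ, y = cos φ sin λ, z = sin φ).
The central angle between the endpoints is δ = arccos(p₁·p₂) ≈ 0.090 rad (5.1°). The total great-circle distance is δ·R ≈ 0.090 × 6371 ≈ 571 km, so the target fraction is f = 150/571 ≈ 0.263.
Interpolate at f ≈ 0.263 with slerp weights a = sin((1−f)δ)/sin δ ≈ 0.738, b = sin(fδ)/sin δ ≈ 0.263.
p = a·p₁ + b·p₂ ≈ (-0.763, -0.337, -0.552); φ = arcsin(p_z) ≈ -33.50°, λ = atan2(p_y, p_x) ≈ -156.16°.

≈ 33°S, 156°W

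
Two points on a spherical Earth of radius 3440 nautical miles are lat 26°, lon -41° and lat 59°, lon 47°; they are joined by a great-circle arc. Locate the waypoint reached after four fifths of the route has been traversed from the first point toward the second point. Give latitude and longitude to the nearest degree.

≈ lat 59°, lon 21°

Write both endpoints as unit vectors p₁, p₂ with components (cos φ cos λ, cos φ sin λ, sin φ).
The central angle between the endpoints is δ = arccos(p₁·p₂) ≈ 1.168 rad (66.9°).
Interpolate at f = 4/5 with slerp weights a = sin((1−f)δ)/sin δ ≈ 0.252, b = sin(fδ)/sin δ ≈ 0.874.
p = a·p₁ + b·p₂ ≈ (0.478, 0.181, 0.860); φ = arcsin(p_z) ≈ 59.28°, λ = atan2(p_y, p_x) ≈ 20.74°.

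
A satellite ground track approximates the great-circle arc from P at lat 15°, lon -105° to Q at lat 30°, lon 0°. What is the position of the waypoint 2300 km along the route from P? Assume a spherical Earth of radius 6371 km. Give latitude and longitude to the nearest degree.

≈ lat 25°, lon -86°

Convert each endpoint to a unit vector on the sphere (x = cos φ cos λ, y = cos φ sin λ, z = sin φ).
The central angle between the endpoints is δ = arccos(p₁·p₂) ≈ 1.658 rad (95.0°). The total great-circle distance is δ·R ≈ 1.658 × 6371 ≈ 10563 km, so the target fraction is f = 2300/10563 ≈ 0.218.
Interpolate at f ≈ 0.218 with slerp weights a = sin((1−f)δ)/sin δ ≈ 0.966, b = sin(fδ)/sin δ ≈ 0.355.
p = a·p₁ + b·p₂ ≈ (0.065, -0.902, 0.427); φ = arcsin(p_z) ≈ 25.30°, λ = atan2(p_y, p_x) ≈ -85.85°.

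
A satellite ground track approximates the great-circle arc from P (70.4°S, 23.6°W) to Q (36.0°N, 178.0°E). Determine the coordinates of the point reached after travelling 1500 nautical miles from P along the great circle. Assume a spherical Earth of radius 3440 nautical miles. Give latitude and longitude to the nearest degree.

≈ (78°S, 124°W)

Convert each endpoint to a unit vector on the sphere (x = cos φ cos λ, y = cos φ sin λ, z = sin φ).
The central angle between the endpoints is δ = arccos(p₁·p₂) ≈ 2.508 rad (143.7°). The total great-circle distance is δ·R ≈ 2.508 × 3440 ≈ 8628 nmi, so the target fraction is f = 1500/8628 ≈ 0.174.
Interpolate at f ≈ 0.174 with slerp weights a = sin((1−f)δ)/sin δ ≈ 1.482, b = sin(fδ)/sin δ ≈ 0.714.
p = a·p₁ + b·p₂ ≈ (-0.122, -0.179, -0.976); φ = arcsin(p_z) ≈ -77.51°, λ = atan2(p_y, p_x) ≈ -124.20°.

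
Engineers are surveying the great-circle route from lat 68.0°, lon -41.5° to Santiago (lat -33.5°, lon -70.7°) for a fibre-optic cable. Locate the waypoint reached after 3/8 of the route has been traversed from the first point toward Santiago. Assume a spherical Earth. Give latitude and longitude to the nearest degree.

≈ lat 30°, lon -59°

Write both endpoints as unit vectors p₁, p₂ with components (cos φ cos λ, cos φ sin λ, sin φ).
The central angle between the endpoints is δ = arccos(p₁·p₂) ≈ 1.812 rad (103.8°).
Interpolate at f = 3/8 with slerp weights a = sin((1−f)δ)/sin δ ≈ 0.933, b = sin(fδ)/sin δ ≈ 0.647.
p = a·p₁ + b·p₂ ≈ (0.440, -0.741, 0.507); φ = arcsin(p_z) ≈ 30.49°, λ = atan2(p_y, p_x) ≈ -59.29°.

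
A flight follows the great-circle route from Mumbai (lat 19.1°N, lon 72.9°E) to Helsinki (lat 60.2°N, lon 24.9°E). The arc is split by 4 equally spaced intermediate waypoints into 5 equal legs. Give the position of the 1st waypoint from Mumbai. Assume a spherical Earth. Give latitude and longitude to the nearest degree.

From cos δ = sin φ₁ sin φ₂ + cos φ₁ cos φ₂ cos Δλ, the central angle is δ ≈ 0.930 rad (53.3°).
Interpolate at f = 1/5 with slerp weights a = sin((1−f)δ)/sin δ ≈ 0.845, b = sin(fδ)/sin δ ≈ 0.231.
p = a·p₁ + b·p₂ ≈ (0.339, 0.811, 0.477); φ = arcsin(p_z) ≈ 28.46°, λ = atan2(p_y, p_x) ≈ 67.34°.

≈ lat 28°N, lon 67°E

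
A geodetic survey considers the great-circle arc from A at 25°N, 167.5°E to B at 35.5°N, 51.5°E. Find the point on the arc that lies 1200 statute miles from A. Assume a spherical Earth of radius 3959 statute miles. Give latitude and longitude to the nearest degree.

Write both endpoints as unit vectors p₁, p₂ with components (cos φ cos λ, cos φ sin λ, sin φ).
The central angle between the endpoints is δ = arccos(p₁·p₂) ≈ 1.649 rad (94.5°). The total great-circle distance is δ·R ≈ 1.649 × 3959 ≈ 6528 mi, so the target fraction is f = 1200/6528 ≈ 0.184.
Interpolate at f ≈ 0.184 with slerp weights a = sin((1−f)δ)/sin δ ≈ 0.978, b = sin(fδ)/sin δ ≈ 0.299.
p = a·p₁ + b·p₂ ≈ (-0.713, 0.383, 0.587); φ = arcsin(p_z) ≈ 35.95°, λ = atan2(p_y, p_x) ≈ 151.80°.

≈ 36°N, 152°E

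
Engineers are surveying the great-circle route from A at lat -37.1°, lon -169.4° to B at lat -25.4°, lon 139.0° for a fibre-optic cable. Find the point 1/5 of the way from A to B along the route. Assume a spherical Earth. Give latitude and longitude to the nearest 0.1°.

The haversine formula gives a central angle δ ≈ 0.787 rad (45.1°) between the endpoints.
Interpolate at f = 1/5 with slerp weights a = sin((1−f)δ)/sin δ ≈ 0.831, b = sin(fδ)/sin δ ≈ 0.221.
p = a·p₁ + b·p₂ ≈ (-0.803, 0.009, -0.596); φ = arcsin(p_z) ≈ -36.61°, λ = atan2(p_y, p_x) ≈ 179.34°.

≈ lat -36.6°, lon 179.3°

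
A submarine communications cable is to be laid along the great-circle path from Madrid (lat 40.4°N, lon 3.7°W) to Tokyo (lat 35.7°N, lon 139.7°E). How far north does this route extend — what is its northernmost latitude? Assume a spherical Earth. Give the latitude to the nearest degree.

The great circle lies in the plane with unit normal n̂ = (p₁ × p₂)/|p₁ × p₂|.
Here n̂_z ≈ +0.371; the vertex latitude is φ_max = arccos|n̂_z| ≈ 68.2°.
Check via Clairaut: cos φ_max = |cos φ₁| · sin C = cos(40.4°)·sin(29.2°) ≈ 0.371, again giving ≈ 68.2°.

≈ 68°N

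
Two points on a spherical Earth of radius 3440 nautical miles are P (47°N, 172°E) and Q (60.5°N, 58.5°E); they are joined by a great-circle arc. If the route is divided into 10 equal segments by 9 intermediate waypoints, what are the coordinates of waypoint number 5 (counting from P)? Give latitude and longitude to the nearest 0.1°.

Convert each endpoint to a unit vector on the sphere (x = cos φ cos λ, y = cos φ sin λ, z = sin φ).
The central angle between the endpoints is δ = arccos(p₁·p₂) ≈ 1.044 rad (59.8°).
Interpolate at f = 5/10 with slerp weights a = sin((1−f)δ)/sin δ ≈ 0.577, b = sin(fδ)/sin δ ≈ 0.577.
p = a·p₁ + b·p₂ ≈ (-0.241, 0.297, 0.924); φ = arcsin(p_z) ≈ 67.51°, λ = atan2(p_y, p_x) ≈ 129.08°.

≈ (67.5°N, 129.1°E)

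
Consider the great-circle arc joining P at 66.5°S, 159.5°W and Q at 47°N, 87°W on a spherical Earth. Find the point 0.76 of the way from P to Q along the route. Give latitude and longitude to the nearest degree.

From cos δ = sin φ₁ sin φ₂ + cos φ₁ cos φ₂ cos Δλ, the central angle is δ ≈ 2.201 rad (126.1°).
Interpolate at f = 0.76 with slerp weights a = sin((1−f)δ)/sin δ ≈ 0.624, b = sin(fδ)/sin δ ≈ 1.231.
p = a·p₁ + b·p₂ ≈ (-0.189, -0.925, 0.328); φ = arcsin(p_z) ≈ 19.18°, λ = atan2(p_y, p_x) ≈ -101.54°.

≈ 19°N, 102°W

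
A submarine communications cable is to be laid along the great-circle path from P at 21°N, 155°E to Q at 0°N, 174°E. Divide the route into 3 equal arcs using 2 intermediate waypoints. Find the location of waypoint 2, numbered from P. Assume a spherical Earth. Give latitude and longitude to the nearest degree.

≈ 7°N, 168°E

Convert each endpoint to a unit vector on the sphere (x = cos φ cos λ, y = cos φ sin λ, z = sin φ).
The central angle between the endpoints is δ = arccos(p₁·p₂) ≈ 0.489 rad (28.0°).
Interpolate at f = 2/3 with slerp weights a = sin((1−f)δ)/sin δ ≈ 0.345, b = sin(fδ)/sin δ ≈ 0.682.
p = a·p₁ + b·p₂ ≈ (-0.970, 0.208, 0.124); φ = arcsin(p_z) ≈ 7.11°, λ = atan2(p_y, p_x) ≈ 167.93°.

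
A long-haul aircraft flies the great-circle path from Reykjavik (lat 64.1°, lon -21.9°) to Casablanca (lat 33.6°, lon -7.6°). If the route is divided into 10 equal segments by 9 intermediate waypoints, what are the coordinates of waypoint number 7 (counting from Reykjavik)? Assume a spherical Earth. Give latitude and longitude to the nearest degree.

≈ lat 43°, lon -10°

Write both endpoints as unit vectors p₁, p₂ with components (cos φ cos λ, cos φ sin λ, sin φ).
The central angle between the endpoints is δ = arccos(p₁·p₂) ≈ 0.554 rad (31.7°).
Interpolate at f = 7/10 with slerp weights a = sin((1−f)δ)/sin δ ≈ 0.314, b = sin(fδ)/sin δ ≈ 0.719.
p = a·p₁ + b·p₂ ≈ (0.721, -0.130, 0.681); φ = arcsin(p_z) ≈ 42.90°, λ = atan2(p_y, p_x) ≈ -10.25°.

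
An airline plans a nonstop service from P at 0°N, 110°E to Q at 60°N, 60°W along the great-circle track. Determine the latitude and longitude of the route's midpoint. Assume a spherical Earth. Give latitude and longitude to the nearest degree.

≈ 59°N, 100°E

Convert each endpoint to a unit vector on the sphere (x = cos φ cos λ, y = cos φ sin λ, z = sin φ).
The central angle between the endpoints is δ = arccos(p₁·p₂) ≈ 2.086 rad (119.5°).
Interpolate at f = 1/2 with slerp weights a = sin((1−f)δ)/sin δ ≈ 0.992, b = sin(fδ)/sin δ ≈ 0.992.
p = a·p₁ + b·p₂ ≈ (-0.091, 0.503, 0.860); φ = arcsin(p_z) ≈ 59.26°, λ = atan2(p_y, p_x) ≈ 100.29°.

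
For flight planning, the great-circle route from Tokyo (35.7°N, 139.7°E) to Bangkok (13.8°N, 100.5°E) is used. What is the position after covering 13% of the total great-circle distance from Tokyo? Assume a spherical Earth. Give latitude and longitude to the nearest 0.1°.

From cos δ = sin φ₁ sin φ₂ + cos φ₁ cos φ₂ cos Δλ, the central angle is δ ≈ 0.722 rad (41.4°).
Interpolate at f = 0.13 with slerp weights a = sin((1−f)δ)/sin δ ≈ 0.889, b = sin(fδ)/sin δ ≈ 0.142.
p = a·p₁ + b·p₂ ≈ (-0.576, 0.602, 0.553); φ = arcsin(p_z) ≈ 33.55°, λ = atan2(p_y, p_x) ≈ 133.70°.

≈ 33.6°N, 133.7°E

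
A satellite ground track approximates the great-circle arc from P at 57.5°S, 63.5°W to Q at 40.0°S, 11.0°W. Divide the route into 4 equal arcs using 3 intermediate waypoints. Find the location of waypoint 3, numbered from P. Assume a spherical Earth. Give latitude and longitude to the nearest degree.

Convert each endpoint to a unit vector on the sphere (x = cos φ cos λ, y = cos φ sin λ, z = sin φ).
The central angle between the endpoints is δ = arccos(p₁·p₂) ≈ 0.656 rad (37.6°).
Interpolate at f = 3/4 with slerp weights a = sin((1−f)δ)/sin δ ≈ 0.268, b = sin(fδ)/sin δ ≈ 0.774.
p = a·p₁ + b·p₂ ≈ (0.647, -0.242, -0.724); φ = arcsin(p_z) ≈ -46.35°, λ = atan2(p_y, p_x) ≈ -20.51°.

≈ 46°S, 21°W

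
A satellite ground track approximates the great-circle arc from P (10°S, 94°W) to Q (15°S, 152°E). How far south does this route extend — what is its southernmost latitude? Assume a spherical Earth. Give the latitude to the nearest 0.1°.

The great circle lies in the plane with unit normal n̂ = (p₁ × p₂)/|p₁ × p₂|.
Here n̂_z ≈ -0.925; the vertex latitude is φ_max = arccos|n̂_z| ≈ 22.4°.

≈ 22.4°S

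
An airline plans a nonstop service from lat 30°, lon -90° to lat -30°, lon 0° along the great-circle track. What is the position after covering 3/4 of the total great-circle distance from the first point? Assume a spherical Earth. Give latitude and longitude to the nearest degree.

≈ lat -16°, lon -24°

Convert each endpoint to a unit vector on the sphere (x = cos φ cos λ, y = cos φ sin λ, z = sin φ).
The central angle between the endpoints is δ = arccos(p₁·p₂) ≈ 1.823 rad (104.5°).
Interpolate at f = 3/4 with slerp weights a = sin((1−f)δ)/sin δ ≈ 0.455, b = sin(fδ)/sin δ ≈ 1.012.
p = a·p₁ + b·p₂ ≈ (0.876, -0.394, -0.278); φ = arcsin(p_z) ≈ -16.17°, λ = atan2(p_y, p_x) ≈ -24.20°.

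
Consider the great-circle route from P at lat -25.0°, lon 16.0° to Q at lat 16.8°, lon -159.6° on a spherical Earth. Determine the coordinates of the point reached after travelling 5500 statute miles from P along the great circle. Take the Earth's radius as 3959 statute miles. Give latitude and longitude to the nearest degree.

≈ lat -60°, lon -98°

Convert each endpoint to a unit vector on the sphere (x = cos φ cos λ, y = cos φ sin λ, z = sin φ).
The central angle between the endpoints is δ = arccos(p₁·p₂) ≈ 2.982 rad (170.8°). The total great-circle distance is δ·R ≈ 2.982 × 3959 ≈ 11804 mi, so the target fraction is f = 5500/11804 ≈ 0.466.
Interpolate at f ≈ 0.466 with slerp weights a = sin((1−f)δ)/sin δ ≈ 6.273, b = sin(fδ)/sin δ ≈ 6.172.
p = a·p₁ + b·p₂ ≈ (-0.072, -0.492, -0.867); φ = arcsin(p_z) ≈ -60.16°, λ = atan2(p_y, p_x) ≈ -98.36°.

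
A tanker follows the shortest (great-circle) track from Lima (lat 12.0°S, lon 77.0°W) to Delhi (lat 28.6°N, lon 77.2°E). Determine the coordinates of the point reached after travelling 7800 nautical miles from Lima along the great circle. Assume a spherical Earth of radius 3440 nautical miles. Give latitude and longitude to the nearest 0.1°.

Write both endpoints as unit vectors p₁, p₂ with components (cos φ cos λ, cos φ sin λ, sin φ).
The central angle between the endpoints is δ = arccos(p₁·p₂) ≈ 2.632 rad (150.8°). The total great-circle distance is δ·R ≈ 2.632 × 3440 ≈ 9052 nmi, so the target fraction is f = 7800/9052 ≈ 0.862.
Interpolate at f ≈ 0.862 with slerp weights a = sin((1−f)δ)/sin δ ≈ 0.729, b = sin(fδ)/sin δ ≈ 1.571.
p = a·p₁ + b·p₂ ≈ (0.466, 0.650, 0.600); φ = arcsin(p_z) ≈ 36.90°, λ = atan2(p_y, p_x) ≈ 54.35°.

≈ lat 36.9°N, lon 54.4°E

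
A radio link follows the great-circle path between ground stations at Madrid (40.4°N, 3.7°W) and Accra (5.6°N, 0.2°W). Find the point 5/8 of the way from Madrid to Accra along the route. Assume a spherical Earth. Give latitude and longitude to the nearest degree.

≈ (19°N, 1°W)

The haversine formula gives a central angle δ ≈ 0.610 rad (34.9°) between the endpoints.
Interpolate at f = 5/8 with slerp weights a = sin((1−f)δ)/sin δ ≈ 0.396, b = sin(fδ)/sin δ ≈ 0.649.
p = a·p₁ + b·p₂ ≈ (0.947, -0.022, 0.320); φ = arcsin(p_z) ≈ 18.66°, λ = atan2(p_y, p_x) ≈ -1.31°.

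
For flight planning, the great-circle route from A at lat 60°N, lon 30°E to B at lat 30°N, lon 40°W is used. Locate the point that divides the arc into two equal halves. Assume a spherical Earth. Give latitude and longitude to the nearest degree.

≈ lat 50°N, lon 16°W

Write both endpoints as unit vectors p₁, p₂ with components (cos φ cos λ, cos φ sin λ, sin φ).
The central angle between the endpoints is δ = arccos(p₁·p₂) ≈ 0.951 rad (54.5°).
Interpolate at f = 1/2 with slerp weights a = sin((1−f)δ)/sin δ ≈ 0.562, b = sin(fδ)/sin δ ≈ 0.562.
p = a·p₁ + b·p₂ ≈ (0.617, -0.172, 0.768); φ = arcsin(p_z) ≈ 50.19°, λ = atan2(p_y, p_x) ≈ -15.63°.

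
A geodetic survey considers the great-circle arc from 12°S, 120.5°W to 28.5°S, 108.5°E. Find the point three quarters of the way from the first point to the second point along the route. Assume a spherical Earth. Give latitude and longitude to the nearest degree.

≈ 41°S, 141°E

Write both endpoints as unit vectors p₁, p₂ with components (cos φ cos λ, cos φ sin λ, sin φ).
The central angle between the endpoints is δ = arccos(p₁·p₂) ≈ 2.054 rad (117.7°).
Interpolate at f = 3/4 with slerp weights a = sin((1−f)δ)/sin δ ≈ 0.555, b = sin(fδ)/sin δ ≈ 1.129.
p = a·p₁ + b·p₂ ≈ (-0.590, 0.473, -0.654); φ = arcsin(p_z) ≈ -40.84°, λ = atan2(p_y, p_x) ≈ 141.28°.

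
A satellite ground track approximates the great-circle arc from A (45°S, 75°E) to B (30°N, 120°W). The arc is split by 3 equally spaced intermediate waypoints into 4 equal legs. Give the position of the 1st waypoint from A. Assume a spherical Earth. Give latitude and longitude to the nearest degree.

Convert each endpoint to a unit vector on the sphere (x = cos φ cos λ, y = cos φ sin λ, z = sin φ).
The central angle between the endpoints is δ = arccos(p₁·p₂) ≈ 2.809 rad (160.9°).
Interpolate at f = 1/4 with slerp weights a = sin((1−f)δ)/sin δ ≈ 2.631, b = sin(fδ)/sin δ ≈ 1.976.
p = a·p₁ + b·p₂ ≈ (-0.374, 0.315, -0.872); φ = arcsin(p_z) ≈ -60.72°, λ = atan2(p_y, p_x) ≈ 139.90°.

≈ (61°S, 140°E)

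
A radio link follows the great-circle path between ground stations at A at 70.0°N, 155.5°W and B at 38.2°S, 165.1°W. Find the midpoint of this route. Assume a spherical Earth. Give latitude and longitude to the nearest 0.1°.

≈ 15.9°N, 162.2°W

Write both endpoints as unit vectors p₁, p₂ with components (cos φ cos λ, cos φ sin λ, sin φ).
The central angle between the endpoints is δ = arccos(p₁·p₂) ≈ 1.892 rad (108.4°).
Interpolate at f = 1/2 with slerp weights a = sin((1−f)δ)/sin δ ≈ 0.855, b = sin(fδ)/sin δ ≈ 0.855.
p = a·p₁ + b·p₂ ≈ (-0.915, -0.294, 0.275); φ = arcsin(p_z) ≈ 15.94°, λ = atan2(p_y, p_x) ≈ -162.19°.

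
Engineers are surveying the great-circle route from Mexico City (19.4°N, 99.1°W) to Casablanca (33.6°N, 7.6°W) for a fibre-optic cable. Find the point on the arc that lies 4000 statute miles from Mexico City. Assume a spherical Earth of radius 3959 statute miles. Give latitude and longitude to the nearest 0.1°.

≈ (37.2°N, 35.2°W)

The haversine formula gives a central angle δ ≈ 1.407 rad (80.6°) between the endpoints. The total great-circle distance is δ·R ≈ 1.407 × 3959 ≈ 5570 mi, so the target fraction is f = 4000/5570 ≈ 0.718.
Interpolate at f ≈ 0.718 with slerp weights a = sin((1−f)δ)/sin δ ≈ 0.391, b = sin(fδ)/sin δ ≈ 0.859.
p = a·p₁ + b·p₂ ≈ (0.650, -0.459, 0.605); φ = arcsin(p_z) ≈ 37.24°, λ = atan2(p_y, p_x) ≈ -35.22°.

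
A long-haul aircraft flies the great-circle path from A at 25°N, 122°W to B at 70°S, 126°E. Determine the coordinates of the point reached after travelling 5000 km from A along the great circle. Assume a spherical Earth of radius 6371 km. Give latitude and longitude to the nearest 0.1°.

Write both endpoints as unit vectors p₁, p₂ with components (cos φ cos λ, cos φ sin λ, sin φ).
The central angle between the endpoints is δ = arccos(p₁·p₂) ≈ 2.110 rad (120.9°). The total great-circle distance is δ·R ≈ 2.110 × 6371 ≈ 13441 km, so the target fraction is f = 5000/13441 ≈ 0.372.
Interpolate at f ≈ 0.372 with slerp weights a = sin((1−f)δ)/sin δ ≈ 1.130, b = sin(fδ)/sin δ ≈ 0.823.
p = a·p₁ + b·p₂ ≈ (-0.708, -0.641, -0.296); φ = arcsin(p_z) ≈ -17.23°, λ = atan2(p_y, p_x) ≈ -137.87°.

≈ 17.2°S, 137.9°W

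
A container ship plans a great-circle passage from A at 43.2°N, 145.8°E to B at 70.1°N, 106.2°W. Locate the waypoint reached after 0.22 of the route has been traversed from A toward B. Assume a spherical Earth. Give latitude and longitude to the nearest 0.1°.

≈ 54.2°N, 154.0°E

The haversine formula gives a central angle δ ≈ 0.968 rad (55.5°) between the endpoints.
Interpolate at f = 0.22 with slerp weights a = sin((1−f)δ)/sin δ ≈ 0.832, b = sin(fδ)/sin δ ≈ 0.257.
p = a·p₁ + b·p₂ ≈ (-0.526, 0.257, 0.811); φ = arcsin(p_z) ≈ 54.17°, λ = atan2(p_y, p_x) ≈ 153.96°.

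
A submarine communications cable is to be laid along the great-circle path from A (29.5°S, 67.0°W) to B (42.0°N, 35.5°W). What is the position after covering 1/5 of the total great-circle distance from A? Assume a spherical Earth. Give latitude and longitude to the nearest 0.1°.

≈ (15.2°S, 60.7°W)

From cos δ = sin φ₁ sin φ₂ + cos φ₁ cos φ₂ cos Δλ, the central angle is δ ≈ 1.347 rad (77.2°).
Interpolate at f = 1/5 with slerp weights a = sin((1−f)δ)/sin δ ≈ 0.903, b = sin(fδ)/sin δ ≈ 0.273.
p = a·p₁ + b·p₂ ≈ (0.472, -0.842, -0.262); φ = arcsin(p_z) ≈ -15.20°, λ = atan2(p_y, p_x) ≈ -60.69°.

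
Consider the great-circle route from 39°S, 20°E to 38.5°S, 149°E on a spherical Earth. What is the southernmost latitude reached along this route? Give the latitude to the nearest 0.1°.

The great circle lies in the plane with unit normal n̂ = (p₁ × p₂)/|p₁ × p₂|.
Here n̂_z ≈ +0.473; the vertex latitude is φ_max = arccos|n̂_z| ≈ 61.8°.

≈ 61.8°S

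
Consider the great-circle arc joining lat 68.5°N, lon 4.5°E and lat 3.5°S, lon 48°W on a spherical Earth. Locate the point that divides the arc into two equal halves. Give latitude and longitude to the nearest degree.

Write both endpoints as unit vectors p₁, p₂ with components (cos φ cos λ, cos φ sin λ, sin φ).
The central angle between the endpoints is δ = arccos(p₁·p₂) ≈ 1.404 rad (80.5°).
Interpolate at f = 1/2 with slerp weights a = sin((1−f)δ)/sin δ ≈ 0.655, b = sin(fδ)/sin δ ≈ 0.655.
p = a·p₁ + b·p₂ ≈ (0.677, -0.467, 0.569); φ = arcsin(p_z) ≈ 34.70°, λ = atan2(p_y, p_x) ≈ -34.61°.

≈ lat 35°N, lon 35°W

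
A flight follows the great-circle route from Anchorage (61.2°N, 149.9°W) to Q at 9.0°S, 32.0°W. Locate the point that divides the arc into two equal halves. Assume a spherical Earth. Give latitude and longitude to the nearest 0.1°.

From cos δ = sin φ₁ sin φ₂ + cos φ₁ cos φ₂ cos Δλ, the central angle is δ ≈ 1.939 rad (111.1°).
Interpolate at f = 1/2 with slerp weights a = sin((1−f)δ)/sin δ ≈ 0.884, b = sin(fδ)/sin δ ≈ 0.884.
p = a·p₁ + b·p₂ ≈ (0.372, -0.676, 0.636); φ = arcsin(p_z) ≈ 39.51°, λ = atan2(p_y, p_x) ≈ -61.19°.

≈ 39.5°N, 61.2°W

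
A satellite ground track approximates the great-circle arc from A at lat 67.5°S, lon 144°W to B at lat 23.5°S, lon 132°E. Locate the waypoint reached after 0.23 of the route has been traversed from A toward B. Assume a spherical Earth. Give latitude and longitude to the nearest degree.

≈ lat 64°S, lon 179°E

Write both endpoints as unit vectors p₁, p₂ with components (cos φ cos λ, cos φ sin λ, sin φ).
The central angle between the endpoints is δ = arccos(p₁·p₂) ≈ 1.154 rad (66.1°).
Interpolate at f = 0.23 with slerp weights a = sin((1−f)δ)/sin δ ≈ 0.849, b = sin(fδ)/sin δ ≈ 0.287.
p = a·p₁ + b·p₂ ≈ (-0.439, 0.005, -0.899); φ = arcsin(p_z) ≈ -63.97°, λ = atan2(p_y, p_x) ≈ 179.40°.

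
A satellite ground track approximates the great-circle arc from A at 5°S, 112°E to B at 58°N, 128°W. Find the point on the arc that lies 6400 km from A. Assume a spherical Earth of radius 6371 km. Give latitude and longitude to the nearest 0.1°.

The haversine formula gives a central angle δ ≈ 1.915 rad (109.7°) between the endpoints. The total great-circle distance is δ·R ≈ 1.915 × 6371 ≈ 12203 km, so the target fraction is f = 6400/12203 ≈ 0.524.
Interpolate at f ≈ 0.524 with slerp weights a = sin((1−f)δ)/sin δ ≈ 0.839, b = sin(fδ)/sin δ ≈ 0.897.
p = a·p₁ + b·p₂ ≈ (-0.606, 0.401, 0.687); φ = arcsin(p_z) ≈ 43.41°, λ = atan2(p_y, p_x) ≈ 146.50°.

≈ 43.4°N, 146.5°E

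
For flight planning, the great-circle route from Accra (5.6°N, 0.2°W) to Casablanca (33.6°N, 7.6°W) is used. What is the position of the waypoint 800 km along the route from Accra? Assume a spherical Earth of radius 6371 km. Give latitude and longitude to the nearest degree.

≈ (13°N, 2°W)

Write both endpoints as unit vectors p₁, p₂ with components (cos φ cos λ, cos φ sin λ, sin φ).
The central angle between the endpoints is δ = arccos(p₁·p₂) ≈ 0.503 rad (28.8°). The total great-circle distance is δ·R ≈ 0.503 × 6371 ≈ 3206 km, so the target fraction is f = 800/3206 ≈ 0.250.
Interpolate at f ≈ 0.250 with slerp weights a = sin((1−f)δ)/sin δ ≈ 0.765, b = sin(fδ)/sin δ ≈ 0.260.
p = a·p₁ + b·p₂ ≈ (0.975, -0.031, 0.218); φ = arcsin(p_z) ≈ 12.61°, λ = atan2(p_y, p_x) ≈ -1.84°.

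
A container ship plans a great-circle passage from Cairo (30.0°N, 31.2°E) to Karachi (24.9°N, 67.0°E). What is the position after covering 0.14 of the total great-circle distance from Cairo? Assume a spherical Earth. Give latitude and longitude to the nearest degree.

The haversine formula gives a central angle δ ≈ 0.559 rad (32.0°) between the endpoints.
Interpolate at f = 0.14 with slerp weights a = sin((1−f)δ)/sin δ ≈ 0.872, b = sin(fδ)/sin δ ≈ 0.147.
p = a·p₁ + b·p₂ ≈ (0.698, 0.514, 0.498); φ = arcsin(p_z) ≈ 29.87°, λ = atan2(p_y, p_x) ≈ 36.38°.

≈ 30°N, 36°E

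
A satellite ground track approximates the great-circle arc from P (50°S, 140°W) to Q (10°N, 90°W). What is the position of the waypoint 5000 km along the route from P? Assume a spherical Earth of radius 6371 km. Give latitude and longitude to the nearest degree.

Write both endpoints as unit vectors p₁, p₂ with components (cos φ cos λ, cos φ sin λ, sin φ).
The central angle between the endpoints is δ = arccos(p₁·p₂) ≈ 1.293 rad (74.1°). The total great-circle distance is δ·R ≈ 1.293 × 6371 ≈ 8240 km, so the target fraction is f = 5000/8240 ≈ 0.607.
Interpolate at f ≈ 0.607 with slerp weights a = sin((1−f)δ)/sin δ ≈ 0.506, b = sin(fδ)/sin δ ≈ 0.735.
p = a·p₁ + b·p₂ ≈ (-0.249, -0.933, -0.260); φ = arcsin(p_z) ≈ -15.08°, λ = atan2(p_y, p_x) ≈ -104.96°.

≈ (15°S, 105°W)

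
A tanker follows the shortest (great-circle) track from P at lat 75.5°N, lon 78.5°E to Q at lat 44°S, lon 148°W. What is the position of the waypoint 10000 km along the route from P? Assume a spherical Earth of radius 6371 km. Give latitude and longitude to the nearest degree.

≈ lat 7°N, lon 162°W

The haversine formula gives a central angle δ ≈ 2.492 rad (142.8°) between the endpoints. The total great-circle distance is δ·R ≈ 2.492 × 6371 ≈ 15878 km, so the target fraction is f = 10000/15878 ≈ 0.630.
Interpolate at f ≈ 0.630 with slerp weights a = sin((1−f)δ)/sin δ ≈ 1.319, b = sin(fδ)/sin δ ≈ 1.654.
p = a·p₁ + b·p₂ ≈ (-0.943, -0.307, 0.128); φ = arcsin(p_z) ≈ 7.33°, λ = atan2(p_y, p_x) ≈ -161.97°.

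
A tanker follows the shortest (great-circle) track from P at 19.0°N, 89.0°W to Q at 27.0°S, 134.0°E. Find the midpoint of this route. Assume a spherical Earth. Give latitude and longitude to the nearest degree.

≈ 11°S, 153°W

The haversine formula gives a central angle δ ≈ 2.440 rad (139.8°) between the endpoints.
Interpolate at f = 1/2 with slerp weights a = sin((1−f)δ)/sin δ ≈ 1.455, b = sin(fδ)/sin δ ≈ 1.455.
p = a·p₁ + b·p₂ ≈ (-0.877, -0.443, -0.187); φ = arcsin(p_z) ≈ -10.77°, λ = atan2(p_y, p_x) ≈ -153.19°.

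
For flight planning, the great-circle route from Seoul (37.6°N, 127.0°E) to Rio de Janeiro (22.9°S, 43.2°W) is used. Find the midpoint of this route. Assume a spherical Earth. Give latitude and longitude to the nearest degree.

Convert each endpoint to a unit vector on the sphere (x = cos φ cos λ, y = cos φ sin λ, z = sin φ).
The central angle between the endpoints is δ = arccos(p₁·p₂) ≈ 2.846 rad (163.1°).
Interpolate at f = 1/2 with slerp weights a = sin((1−f)δ)/sin δ ≈ 3.395, b = sin(fδ)/sin δ ≈ 3.395.
p = a·p₁ + b·p₂ ≈ (0.661, 0.007, 0.750); φ = arcsin(p_z) ≈ 48.62°, λ = atan2(p_y, p_x) ≈ 0.63°.

≈ (49°N, 1°E)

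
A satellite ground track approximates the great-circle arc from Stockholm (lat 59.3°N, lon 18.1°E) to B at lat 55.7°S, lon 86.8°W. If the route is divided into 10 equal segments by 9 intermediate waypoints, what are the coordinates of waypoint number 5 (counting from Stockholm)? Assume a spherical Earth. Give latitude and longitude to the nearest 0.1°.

≈ lat 2.9°N, lon 38.0°W

From cos δ = sin φ₁ sin φ₂ + cos φ₁ cos φ₂ cos Δλ, the central angle is δ ≈ 2.472 rad (141.7°).
Interpolate at f = 5/10 with slerp weights a = sin((1−f)δ)/sin δ ≈ 1.523, b = sin(fδ)/sin δ ≈ 1.523.
p = a·p₁ + b·p₂ ≈ (0.787, -0.615, 0.051); φ = arcsin(p_z) ≈ 2.95°, λ = atan2(p_y, p_x) ≈ -38.02°.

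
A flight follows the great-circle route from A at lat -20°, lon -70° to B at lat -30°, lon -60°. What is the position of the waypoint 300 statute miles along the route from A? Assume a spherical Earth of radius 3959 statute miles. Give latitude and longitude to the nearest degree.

From cos δ = sin φ₁ sin φ₂ + cos φ₁ cos φ₂ cos Δλ, the central angle is δ ≈ 0.235 rad (13.5°). The total great-circle distance is δ·R ≈ 0.235 × 3959 ≈ 932 mi, so the target fraction is f = 300/932 ≈ 0.322.
Interpolate at f ≈ 0.322 with slerp weights a = sin((1−f)δ)/sin δ ≈ 0.681, b = sin(fδ)/sin δ ≈ 0.325.
p = a·p₁ + b·p₂ ≈ (0.360, -0.845, -0.395); φ = arcsin(p_z) ≈ -23.29°, λ = atan2(p_y, p_x) ≈ -66.95°.

≈ lat -23°, lon -67°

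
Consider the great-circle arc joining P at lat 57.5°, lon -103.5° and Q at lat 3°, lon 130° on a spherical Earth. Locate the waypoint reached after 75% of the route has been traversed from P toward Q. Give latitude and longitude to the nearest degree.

Write both endpoints as unit vectors p₁, p₂ with components (cos φ cos λ, cos φ sin λ, sin φ).
The central angle between the endpoints is δ = arccos(p₁·p₂) ≈ 1.849 rad (106.0°).
Interpolate at f = 0.75 with slerp weights a = sin((1−f)δ)/sin δ ≈ 0.464, b = sin(fδ)/sin δ ≈ 1.023.
p = a·p₁ + b·p₂ ≈ (-0.715, 0.540, 0.445); φ = arcsin(p_z) ≈ 26.41°, λ = atan2(p_y, p_x) ≈ 142.93°.

≈ lat 26°, lon 143°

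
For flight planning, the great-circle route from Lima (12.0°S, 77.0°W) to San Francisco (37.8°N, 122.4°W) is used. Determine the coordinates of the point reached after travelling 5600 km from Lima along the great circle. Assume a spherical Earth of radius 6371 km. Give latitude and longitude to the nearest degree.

Convert each endpoint to a unit vector on the sphere (x = cos φ cos λ, y = cos φ sin λ, z = sin φ).
The central angle between the endpoints is δ = arccos(p₁·p₂) ≈ 1.143 rad (65.5°). The total great-circle distance is δ·R ≈ 1.143 × 6371 ≈ 7279 km, so the target fraction is f = 5600/7279 ≈ 0.769.
Interpolate at f ≈ 0.769 with slerp weights a = sin((1−f)δ)/sin δ ≈ 0.286, b = sin(fδ)/sin δ ≈ 0.847.
p = a·p₁ + b·p₂ ≈ (-0.295, -0.838, 0.459); φ = arcsin(p_z) ≈ 27.34°, λ = atan2(p_y, p_x) ≈ -109.42°.

≈ (27°N, 109°W)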